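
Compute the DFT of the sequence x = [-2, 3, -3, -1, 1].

X[k] = Σ(n=0 to 4) x[n] · ω_5^(nk)
where ω_5 = e^(-2πi/5)

Computing each X[k]:
X[0] = -2
X[1] = 2.4721-0.7265i
X[2] = -6.4721-3.0777i
X[3] = -6.4721+3.0777i
X[4] = 2.4721+0.7265i

X = [-2, 2.4721-0.7265i, -6.4721-3.0777i, -6.4721+3.0777i, 2.4721+0.7265i]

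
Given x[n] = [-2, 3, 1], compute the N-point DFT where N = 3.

X[k] = Σ(n=0 to 2) x[n] · ω_3^(nk)
where ω_3 = e^(-2πi/3)

Computing each X[k]:
X[0] = 2
X[1] = -4.0000-1.7321i
X[2] = -4.0000+1.7321i

X = [2, -4.0000-1.7321i, -4.0000+1.7321i]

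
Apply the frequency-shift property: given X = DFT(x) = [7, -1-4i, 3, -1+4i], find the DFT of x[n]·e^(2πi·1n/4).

Modulation property: DFT(ω_4^(-1n)·x[n]) = X[(k-1) mod 4], so circularly shift X by 1 positions.

X[k-1] = [-1+4i, 7, -1-4i, 3]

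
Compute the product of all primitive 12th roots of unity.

The primitive 12th roots of unity are ω_12^k for k coprime to 12: k ∈ {1, 5, 7, 11}
Their product equals the constant term of the cyclotomic polynomial Φ_12(x) up to sign.
For n ≥ 3, the product of all primitive nth roots of unity is 1. (For n=1 it is 1; for n=2 it is -1.)

1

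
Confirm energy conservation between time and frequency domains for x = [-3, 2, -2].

Time domain:
Σ|x[n]|² = |-3|² + |2|² + |-2|² = 17.0000

Frequency domain:
(1/3)Σ|X[k]|² = (1/3)(|-3|² + |-3.0000-3.4641i|² + |-3.0000+3.4641i|²) = (1/3)·51.0000 = 17.0000

Both sides agree, confirming Parseval's theorem.

Σ|x[n]|² = (1/N)Σ|X[k]|² = 17.0000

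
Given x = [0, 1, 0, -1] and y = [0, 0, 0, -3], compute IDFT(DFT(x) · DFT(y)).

(x ⊛ y)[n] = Σ(m=0 to 3) x[m] · y[(n-m) mod 4]

Computing each output sample:
(x ⊛ y)[0] = -3
(x ⊛ y)[1] = 0
(x ⊛ y)[2] = 3
(x ⊛ y)[3] = 0

x ⊛ y = [-3, 0, 3, 0]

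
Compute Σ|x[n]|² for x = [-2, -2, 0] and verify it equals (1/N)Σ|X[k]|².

Time domain:
Σ|x[n]|² = |-2|² + |-2|² + |0|² = 8.0000

Frequency domain:
(1/3)Σ|X[k]|² = (1/3)(|-4|² + |-1.0000+1.7321i|² + |-1.0000-1.7321i|²) = (1/3)·24.0000 = 8.0000

Both sides agree, confirming Parseval's theorem.

Σ|x[n]|² = (1/N)Σ|X[k]|² = 8.0000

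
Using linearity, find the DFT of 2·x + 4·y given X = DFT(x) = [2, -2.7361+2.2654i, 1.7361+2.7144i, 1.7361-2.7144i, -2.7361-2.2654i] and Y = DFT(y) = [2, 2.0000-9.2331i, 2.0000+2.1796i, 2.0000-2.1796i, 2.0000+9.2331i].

By linearity: DFT(2x + 4y) = 2·DFT(x) + 4·DFT(y)
= 2·[2, -2.7361+2.2654i, 1.7361+2.7144i, 1.7361-2.7144i, -2.7361-2.2654i] + 4·[2, 2.0000-9.2331i, 2.0000+2.1796i, 2.0000-2.1796i, 2.0000+9.2331i]

Computing element-wise:
Z[0] = 2·(2) + 4·(2) = 12
Z[1] = 2·(-2.7361+2.2654i) + 4·(2.0000-9.2331i) = 2.5278-32.4016i
Z[2] = 2·(1.7361+2.7144i) + 4·(2.0000+2.1796i) = 11.4722+14.1472i
Z[3] = 2·(1.7361-2.7144i) + 4·(2.0000-2.1796i) = 11.4722-14.1472i
Z[4] = 2·(-2.7361-2.2654i) + 4·(2.0000+9.2331i) = 2.5278+32.4016i

DFT(2x + 4y) = 2·X + 4·Y = [12, 2.5278-32.4016i, 11.4722+14.1472i, 11.4722-14.1472i, 2.5278+32.4016i]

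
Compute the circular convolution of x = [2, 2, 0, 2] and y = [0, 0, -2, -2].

(x ⊛ y)[n] = Σ(m=0 to 3) x[m] · y[(n-m) mod 4]

Computing each output sample:
(x ⊛ y)[0] = -4
(x ⊛ y)[1] = -4
(x ⊛ y)[2] = -8
(x ⊛ y)[3] = -8

x ⊛ y = [-4, -4, -8, -8]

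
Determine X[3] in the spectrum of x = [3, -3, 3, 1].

X[3] = Σ(n=0 to 3) x[n] · ω_4^(3n) where ω_4 = e^(-2πi/4)
= (3)·ω_4^0 + (-3)·ω_4^3 + (3)·ω_4^6 + (1)·ω_4^9

X[3] = -4i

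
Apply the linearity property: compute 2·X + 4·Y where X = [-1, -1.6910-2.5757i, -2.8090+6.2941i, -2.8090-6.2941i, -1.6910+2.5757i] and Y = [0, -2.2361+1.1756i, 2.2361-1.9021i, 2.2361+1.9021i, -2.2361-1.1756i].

By linearity: DFT(2x + 4y) = 2·DFT(x) + 4·DFT(y)
= 2·[-1, -1.6910-2.5757i, -2.8090+6.2941i, -2.8090-6.2941i, -1.6910+2.5757i] + 4·[0, -2.2361+1.1756i, 2.2361-1.9021i, 2.2361+1.9021i, -2.2361-1.1756i]

Computing element-wise:
Z[0] = 2·(-1) + 4·(0) = -2
Z[1] = 2·(-1.6910-2.5757i) + 4·(-2.2361+1.1756i) = -12.3264-0.4490i
Z[2] = 2·(-2.8090+6.2941i) + 4·(2.2361-1.9021i) = 3.3264+4.9798i
Z[3] = 2·(-2.8090-6.2941i) + 4·(2.2361+1.9021i) = 3.3264-4.9798i
Z[4] = 2·(-1.6910+2.5757i) + 4·(-2.2361-1.1756i) = -12.3264+0.4490i

DFT(2x + 4y) = 2·X + 4·Y = [-2, -12.3264-0.4490i, 3.3264+4.9798i, 3.3264-4.9798i, -12.3264+0.4490i]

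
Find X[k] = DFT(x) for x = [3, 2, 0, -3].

X[k] = Σ(n=0 to 3) x[n] · ω_4^(nk)
where ω_4 = e^(-2πi/4)

Computing each X[k]:
X[0] = 2
X[1] = 3-5i
X[2] = 4
X[3] = 3+5i

X = [2, 3-5i, 4, 3+5i]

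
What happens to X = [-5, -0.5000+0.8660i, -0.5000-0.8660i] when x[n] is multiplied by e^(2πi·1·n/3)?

Modulation property: DFT(ω_3^(-1n)·x[n]) = X[(k-1) mod 3], so circularly shift X by 1 positions.

X[k-1] = [-0.5000-0.8660i, -5, -0.5000+0.8660i]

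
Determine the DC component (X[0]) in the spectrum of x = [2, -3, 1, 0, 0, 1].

X[0] = Σ(n=0 to 5) x[n] · ω_6^0 = Σ x[n]
= (2) + (-3) + (1) + (0) + (0) + (1)

X[0] = 1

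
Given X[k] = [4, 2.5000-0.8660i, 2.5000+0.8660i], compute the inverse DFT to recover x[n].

x[n] = (1/3) Σ(k=0 to 2) X[k] · e^(2πikn/3)

Computing each x[n]:
x[0] = 3
x[1] = 1
x[2] = 0

x = [3, 1, 0]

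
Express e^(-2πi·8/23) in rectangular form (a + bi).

ω_23^8 = e^(-2πi·8/23)
= cos(-2π·8/23) + i·sin(-2π·8/23)
= cos(-16π/23) + i·sin(-16π/23)

ω_23^8 = cos(-16π/23) + i·sin(-16π/23) = -0.5767-0.8170i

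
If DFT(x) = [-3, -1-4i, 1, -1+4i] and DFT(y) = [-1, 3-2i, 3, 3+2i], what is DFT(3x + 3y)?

By linearity: DFT(3x + 3y) = 3·DFT(x) + 3·DFT(y)
= 3·[-3, -1-4i, 1, -1+4i] + 3·[-1, 3-2i, 3, 3+2i]

Computing element-wise:
Z[0] = 3·(-3) + 3·(-1) = -12
Z[1] = 3·(-1-4i) + 3·(3-2i) = 6-18i
Z[2] = 3·(1) + 3·(3) = 12
Z[3] = 3·(-1+4i) + 3·(3+2i) = 6+18i

DFT(3x + 3y) = 3·X + 3·Y = [-12, 6-18i, 12, 6+18i]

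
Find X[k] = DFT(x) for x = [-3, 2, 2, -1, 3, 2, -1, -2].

X[k] = Σ(n=0 to 7) x[n] · ω_8^(nk)
where ω_8 = e^(-2πi/8)

Computing each X[k]:
X[0] = 2
X[1] = -6.7071-3.7071i
X[2] = -1-7i
X[3] = -5.2929+2.2929i
X[4] = 0
X[5] = -5.2929-2.2929i
X[6] = -1+7i
X[7] = -6.7071+3.7071i

X = [2, -6.7071-3.7071i, -1-7i, -5.2929+2.2929i, 0, -5.2929-2.2929i, -1+7i, -6.7071+3.7071i]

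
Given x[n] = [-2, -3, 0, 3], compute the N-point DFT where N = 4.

X[k] = Σ(n=0 to 3) x[n] · ω_4^(nk)
where ω_4 = e^(-2πi/4)

Computing each X[k]:
X[0] = -2
X[1] = -2+6i
X[2] = -2
X[3] = -2-6i

X = [-2, -2+6i, -2, -2-6i]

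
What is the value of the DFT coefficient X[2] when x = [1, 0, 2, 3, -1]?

X[2] = Σ(n=0 to 4) x[n] · ω_5^(2n) where ω_5 = e^(-2πi/5)
= (1)·ω_5^0 + (0)·ω_5^2 + (2)·ω_5^4 + (3)·ω_5^6 + (-1)·ω_5^8

X[2] = 3.3541-1.5388i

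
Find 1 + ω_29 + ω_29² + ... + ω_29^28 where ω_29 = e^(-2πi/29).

Sum of all nth roots of unity equals 0 for n > 1 (geometric series with r ≠ 1).

0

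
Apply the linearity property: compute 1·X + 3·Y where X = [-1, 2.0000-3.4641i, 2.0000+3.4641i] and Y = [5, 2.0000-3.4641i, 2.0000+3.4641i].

By linearity: DFT(1x + 3y) = 1·DFT(x) + 3·DFT(y)
= 1·[-1, 2.0000-3.4641i, 2.0000+3.4641i] + 3·[5, 2.0000-3.4641i, 2.0000+3.4641i]

Computing element-wise:
Z[0] = 1·(-1) + 3·(5) = 14
Z[1] = 1·(2.0000-3.4641i) + 3·(2.0000-3.4641i) = 8.0000-13.8564i
Z[2] = 1·(2.0000+3.4641i) + 3·(2.0000+3.4641i) = 8.0000+13.8564i

DFT(1x + 3y) = 1·X + 3·Y = [14, 8.0000-13.8564i, 8.0000+13.8564i]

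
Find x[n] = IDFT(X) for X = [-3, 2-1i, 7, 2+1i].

x[n] = (1/4) Σ(k=0 to 3) X[k] · e^(2πikn/4)

Computing each x[n]:
x[0] = 2
x[1] = -2
x[2] = 0
x[3] = -3

x = [2, -2, 0, -3]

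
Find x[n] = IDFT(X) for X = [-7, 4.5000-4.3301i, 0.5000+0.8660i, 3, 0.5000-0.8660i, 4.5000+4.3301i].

x[n] = (1/6) Σ(k=0 to 5) X[k] · e^(2πikn/6)

Computing each x[n]:
x[0] = 1
x[1] = 0
x[2] = 0
x[3] = -3
x[4] = -3
x[5] = -2

x = [1, 0, 0, -3, -3, -2]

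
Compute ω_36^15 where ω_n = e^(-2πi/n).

ω_36^15 = e^(-2πi·15/36)
= cos(-2π·15/36) + i·sin(-2π·15/36)
= cos(-30π/36) + i·sin(-30π/36)

ω_36^15 = cos(-30π/36) + i·sin(-30π/36) = -0.8660-0.5000i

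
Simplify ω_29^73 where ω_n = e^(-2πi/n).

Since ω_29^29 = 1, powers reduce modulo 29.
73 mod 29 = 15
So ω_29^73 = ω_29^15 = e^(-2πi·15/29)

ω_29^73 = ω_29^15 = -0.9941+0.1081i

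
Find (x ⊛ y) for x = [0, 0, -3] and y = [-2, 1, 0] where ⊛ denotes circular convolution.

(x ⊛ y)[n] = Σ(m=0 to 2) x[m] · y[(n-m) mod 3]

Computing each output sample:
(x ⊛ y)[0] = -3
(x ⊛ y)[1] = 0
(x ⊛ y)[2] = 6

x ⊛ y = [-3, 0, 6]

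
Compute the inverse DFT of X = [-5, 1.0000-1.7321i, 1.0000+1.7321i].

x[n] = (1/3) Σ(k=0 to 2) X[k] · e^(2πikn/3)

Computing each x[n]:
x[0] = -1
x[1] = -1
x[2] = -3

x = [-1, -1, -3]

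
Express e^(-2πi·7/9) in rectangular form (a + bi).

ω_9^7 = e^(-2πi·7/9)
= cos(-2π·7/9) + i·sin(-2π·7/9)
= cos(-14π/9) + i·sin(-14π/9)

ω_9^7 = cos(-14π/9) + i·sin(-14π/9) = 0.1736+0.9848i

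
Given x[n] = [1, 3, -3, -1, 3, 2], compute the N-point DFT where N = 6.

X[k] = Σ(n=0 to 5) x[n] · ω_6^(nk)
where ω_6 = e^(-2πi/6)

Computing each X[k]:
X[0] = 5
X[1] = 4.5000+4.3301i
X[2] = -2.5000-6.0622i
X[3] = -3
X[4] = -2.5000+6.0622i
X[5] = 4.5000-4.3301i

X = [5, 4.5000+4.3301i, -2.5000-6.0622i, -3, -2.5000+6.0622i, 4.5000-4.3301i]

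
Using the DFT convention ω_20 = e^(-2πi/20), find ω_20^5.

ω_20^5 = e^(-2πi·5/20)
= cos(-2π·5/20) + i·sin(-2π·5/20)
= cos(-10π/20) + i·sin(-10π/20)

ω_20^5 = cos(-10π/20) + i·sin(-10π/20) = -1i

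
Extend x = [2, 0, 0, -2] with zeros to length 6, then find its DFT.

Original 4-point DFT: [0, 2-2i, 4, 2+2i]
Zero-padded 6-point DFT provides frequency interpolation.

DFT_6([x, 0, ...]) = [0, 4, 0, 4, 0, 4]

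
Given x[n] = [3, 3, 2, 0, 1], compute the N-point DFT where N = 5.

X[k] = Σ(n=0 to 4) x[n] · ω_5^(nk)
where ω_5 = e^(-2πi/5)

Computing each X[k]:
X[0] = 9
X[1] = 2.6180-3.0777i
X[2] = 0.3820+0.7265i
X[3] = 0.3820-0.7265i
X[4] = 2.6180+3.0777i

X = [9, 2.6180-3.0777i, 0.3820+0.7265i, 0.3820-0.7265i, 2.6180+3.0777i]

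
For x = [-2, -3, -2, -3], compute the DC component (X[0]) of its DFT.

X[0] = Σ(n=0 to 3) x[n] · ω_4^0 = Σ x[n]
= (-2) + (-3) + (-2) + (-3)

X[0] = -10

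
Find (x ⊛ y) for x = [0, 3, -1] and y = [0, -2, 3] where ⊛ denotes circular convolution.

(x ⊛ y)[n] = Σ(m=0 to 2) x[m] · y[(n-m) mod 3]

Computing each output sample:
(x ⊛ y)[0] = 11
(x ⊛ y)[1] = -3
(x ⊛ y)[2] = -6

x ⊛ y = [11, -3, -6]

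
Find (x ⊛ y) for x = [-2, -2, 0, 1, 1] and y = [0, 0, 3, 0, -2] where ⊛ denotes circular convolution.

(x ⊛ y)[n] = Σ(m=0 to 4) x[m] · y[(n-m) mod 5]

Computing each output sample:
(x ⊛ y)[0] = 7
(x ⊛ y)[1] = 3
(x ⊛ y)[2] = -8
(x ⊛ y)[3] = -8
(x ⊛ y)[4] = 4

x ⊛ y = [7, 3, -8, -8, 4]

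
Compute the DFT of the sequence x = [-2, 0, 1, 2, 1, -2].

X[k] = Σ(n=0 to 5) x[n] · ω_6^(nk)
where ω_6 = e^(-2πi/6)

Computing each X[k]:
X[0] = 0
X[1] = -6.0000-1.7321i
X[2] = -1.7321i
X[3] = 0
X[4] = 1.7321i
X[5] = -6.0000+1.7321i

X = [0, -6.0000-1.7321i, -1.7321i, 0, 1.7321i, -6.0000+1.7321i]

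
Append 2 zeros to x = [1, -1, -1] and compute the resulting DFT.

Original 3-point DFT: [-1, 2, 2]
Zero-padded 5-point DFT provides frequency interpolation.

DFT_5([x, 0, ...]) = [-1, 1.5000+1.5388i, 1.5000-0.3633i, 1.5000+0.3633i, 1.5000-1.5388i]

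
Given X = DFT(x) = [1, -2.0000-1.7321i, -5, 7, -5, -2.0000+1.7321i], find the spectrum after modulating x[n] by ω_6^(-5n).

Modulation property: DFT(ω_6^(-5n)·x[n]) = X[(k-5) mod 6], so circularly shift X by 5 positions.

X[k-5] = [-2.0000-1.7321i, -5, 7, -5, -2.0000+1.7321i, 1]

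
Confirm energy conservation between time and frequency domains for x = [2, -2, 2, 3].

Time domain:
Σ|x[n]|² = |2|² + |-2|² + |2|² + |3|² = 21.0000

Frequency domain:
(1/4)Σ|X[k]|² = (1/4)(|5|² + |5i|² + |3|² + |-5i|²) = (1/4)·84.0000 = 21.0000

Both sides agree, confirming Parseval's theorem.

Σ|x[n]|² = (1/N)Σ|X[k]|² = 21.0000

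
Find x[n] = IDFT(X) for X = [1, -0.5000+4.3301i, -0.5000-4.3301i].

x[n] = (1/3) Σ(k=0 to 2) X[k] · e^(2πikn/3)

Computing each x[n]:
x[0] = 0
x[1] = -2
x[2] = 3

x = [0, -2, 3]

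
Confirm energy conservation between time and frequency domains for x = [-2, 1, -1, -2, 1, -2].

Time domain:
Σ|x[n]|² = |-2|² + |1|² + |-1|² + |-2|² + |1|² + |-2|² = 15.0000

Frequency domain:
(1/6)Σ|X[k]|² = (1/6)(|-5|² + |-0.5000-0.8660i|² + |-3.5000-4.3301i|² + |1|² + |-3.5000+4.3301i|² + |-0.5000+0.8660i|²) = (1/6)·90.0000 = 15.0000

Both sides agree, confirming Parseval's theorem.

Σ|x[n]|² = (1/N)Σ|X[k]|² = 15.0000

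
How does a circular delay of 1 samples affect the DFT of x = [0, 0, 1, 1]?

Time shift by 1: X_shifted[k] = ω_4^(1k) · X[k]
Shifted x = [1, 0, 0, 1]

DFT(x[n-1]) = [2, 1+1i, 0, 1-1i]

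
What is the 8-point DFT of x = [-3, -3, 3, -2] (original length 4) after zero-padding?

Original 4-point DFT: [-5, -6+1i, 5, -6-1i]
Zero-padded 8-point DFT provides frequency interpolation.

DFT_8([x, 0, ...]) = [-5, -3.7071+0.5355i, -6+1i, -2.2929+6.5355i, 5, -2.2929-6.5355i, -6-1i, -3.7071-0.5355i]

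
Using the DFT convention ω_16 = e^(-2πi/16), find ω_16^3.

ω_16^3 = e^(-2πi·3/16)
= cos(-2π·3/16) + i·sin(-2π·3/16)
= cos(-6π/16) + i·sin(-6π/16)

ω_16^3 = cos(-6π/16) + i·sin(-6π/16) = 0.3827-0.9239i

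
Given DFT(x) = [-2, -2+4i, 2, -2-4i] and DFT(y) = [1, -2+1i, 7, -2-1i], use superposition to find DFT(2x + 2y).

By linearity: DFT(2x + 2y) = 2·DFT(x) + 2·DFT(y)
= 2·[-2, -2+4i, 2, -2-4i] + 2·[1, -2+1i, 7, -2-1i]

Computing element-wise:
Z[0] = 2·(-2) + 2·(1) = -2
Z[1] = 2·(-2+4i) + 2·(-2+1i) = -8+10i
Z[2] = 2·(2) + 2·(7) = 18
Z[3] = 2·(-2-4i) + 2·(-2-1i) = -8-10i

DFT(2x + 2y) = 2·X + 2·Y = [-2, -8+10i, 18, -8-10i]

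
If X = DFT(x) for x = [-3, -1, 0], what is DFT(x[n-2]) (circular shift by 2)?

Time shift by 2: X_shifted[k] = ω_3^(2k) · X[k]
Shifted x = [-1, 0, -3]

DFT(x[n-2]) = [-4, 0.5000-2.5981i, 0.5000+2.5981i]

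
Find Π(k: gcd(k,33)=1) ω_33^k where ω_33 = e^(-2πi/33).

The primitive 33rd roots of unity are ω_33^k for k coprime to 33: k ∈ {1, 2, 4, 5, 7, 8, 10, 13, 14, 16, 17, 19, 20, 23, 25, 26, 28, 29, 31, 32}
Their product equals the constant term of the cyclotomic polynomial Φ_33(x) up to sign.
For n ≥ 3, the product of all primitive nth roots of unity is 1. (For n=1 it is 1; for n=2 it is -1.)

1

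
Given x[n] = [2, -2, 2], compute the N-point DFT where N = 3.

X[k] = Σ(n=0 to 2) x[n] · ω_3^(nk)
where ω_3 = e^(-2πi/3)

Computing each X[k]:
X[0] = 2
X[1] = 2.0000+3.4641i
X[2] = 2.0000-3.4641i

X = [2, 2.0000+3.4641i, 2.0000-3.4641i]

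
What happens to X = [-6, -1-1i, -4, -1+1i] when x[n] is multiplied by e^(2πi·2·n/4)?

Modulation property: DFT(ω_4^(-2n)·x[n]) = X[(k-2) mod 4], so circularly shift X by 2 positions.

X[k-2] = [-4, -1+1i, -6, -1-1i]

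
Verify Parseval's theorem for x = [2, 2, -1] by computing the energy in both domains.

Time domain:
Σ|x[n]|² = |2|² + |2|² + |-1|² = 9.0000

Frequency domain:
(1/3)Σ|X[k]|² = (1/3)(|3|² + |1.5000-2.5981i|² + |1.5000+2.5981i|²) = (1/3)·27.0000 = 9.0000

Both sides agree, confirming Parseval's theorem.

Σ|x[n]|² = (1/N)Σ|X[k]|² = 9.0000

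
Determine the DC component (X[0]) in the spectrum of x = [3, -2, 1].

X[0] = Σ(n=0 to 2) x[n] · ω_3^0 = Σ x[n]
= (3) + (-2) + (1)

X[0] = 2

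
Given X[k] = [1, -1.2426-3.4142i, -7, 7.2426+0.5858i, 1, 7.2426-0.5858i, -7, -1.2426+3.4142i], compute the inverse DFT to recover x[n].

x[n] = (1/8) Σ(k=0 to 7) X[k] · e^(2πikn/8)

Computing each x[n]:
x[0] = 0
x[1] = -1
x[2] = 3
x[3] = 2
x[4] = -3
x[5] = 1
x[6] = 1
x[7] = -2

x = [0, -1, 3, 2, -3, 1, 1, -2]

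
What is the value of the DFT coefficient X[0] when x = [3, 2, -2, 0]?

X[0] = Σ(n=0 to 3) x[n] · ω_4^0 = Σ x[n]
= (3) + (2) + (-2) + (0)

X[0] = 3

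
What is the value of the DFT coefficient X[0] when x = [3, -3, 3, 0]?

X[0] = Σ(n=0 to 3) x[n] · ω_4^0 = Σ x[n]
= (3) + (-3) + (3) + (0)

X[0] = 3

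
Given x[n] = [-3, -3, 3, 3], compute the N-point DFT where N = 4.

X[k] = Σ(n=0 to 3) x[n] · ω_4^(nk)
where ω_4 = e^(-2πi/4)

Computing each X[k]:
X[0] = 0
X[1] = -6+6i
X[2] = 0
X[3] = -6-6i

X = [0, -6+6i, 0, -6-6i]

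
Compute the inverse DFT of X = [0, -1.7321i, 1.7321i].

x[n] = (1/3) Σ(k=0 to 2) X[k] · e^(2πikn/3)

Computing each x[n]:
x[0] = 0
x[1] = 1
x[2] = -1

x = [0, 1, -1]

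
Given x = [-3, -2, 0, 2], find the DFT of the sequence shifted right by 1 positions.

Time shift by 1: X_shifted[k] = ω_4^(1k) · X[k]
Shifted x = [2, -3, -2, 0]

DFT(x[n-1]) = [-3, 4+3i, 3, 4-3i]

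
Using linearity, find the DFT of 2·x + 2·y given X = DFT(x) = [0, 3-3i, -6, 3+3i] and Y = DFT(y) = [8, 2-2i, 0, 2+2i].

By linearity: DFT(2x + 2y) = 2·DFT(x) + 2·DFT(y)
= 2·[0, 3-3i, -6, 3+3i] + 2·[8, 2-2i, 0, 2+2i]

Computing element-wise:
Z[0] = 2·(0) + 2·(8) = 16
Z[1] = 2·(3-3i) + 2·(2-2i) = 10-10i
Z[2] = 2·(-6) + 2·(0) = -12
Z[3] = 2·(3+3i) + 2·(2+2i) = 10+10i

DFT(2x + 2y) = 2·X + 2·Y = [16, 10-10i, -12, 10+10i]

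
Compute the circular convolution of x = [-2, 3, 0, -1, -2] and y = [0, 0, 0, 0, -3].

(x ⊛ y)[n] = Σ(m=0 to 4) x[m] · y[(n-m) mod 5]

Computing each output sample:
(x ⊛ y)[0] = -9
(x ⊛ y)[1] = 0
(x ⊛ y)[2] = 3
(x ⊛ y)[3] = 6
(x ⊛ y)[4] = 6

x ⊛ y = [-9, 0, 3, 6, 6]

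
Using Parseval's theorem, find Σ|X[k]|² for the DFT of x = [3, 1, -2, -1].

Parseval: Σ|x[n]|² = (1/N)Σ|X[k]|², so Σ|X[k]|² = N·Σ|x[n]|² = 4·15.0000

Σ|X[k]|² = N·Σ|x[n]|² = 4·15.0000 = 60.0000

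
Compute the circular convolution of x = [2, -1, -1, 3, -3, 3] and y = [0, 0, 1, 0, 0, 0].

(x ⊛ y)[n] = Σ(m=0 to 5) x[m] · y[(n-m) mod 6]

Computing each output sample:
(x ⊛ y)[0] = -3
(x ⊛ y)[1] = 3
(x ⊛ y)[2] = 2
(x ⊛ y)[3] = -1
(x ⊛ y)[4] = -1
(x ⊛ y)[5] = 3

x ⊛ y = [-3, 3, 2, -1, -1, 3]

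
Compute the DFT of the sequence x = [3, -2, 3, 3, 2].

X[k] = Σ(n=0 to 4) x[n] · ω_5^(nk)
where ω_5 = e^(-2πi/5)

Computing each X[k]:
X[0] = 9
X[1] = -1.8541+3.8042i
X[2] = 4.8541+2.3511i
X[3] = 4.8541-2.3511i
X[4] = -1.8541-3.8042i

X = [9, -1.8541+3.8042i, 4.8541+2.3511i, 4.8541-2.3511i, -1.8541-3.8042i]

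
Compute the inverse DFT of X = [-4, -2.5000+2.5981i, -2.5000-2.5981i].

x[n] = (1/3) Σ(k=0 to 2) X[k] · e^(2πikn/3)

Computing each x[n]:
x[0] = -3
x[1] = -2
x[2] = 1

x = [-3, -2, 1]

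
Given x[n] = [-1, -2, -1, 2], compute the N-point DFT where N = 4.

X[k] = Σ(n=0 to 3) x[n] · ω_4^(nk)
where ω_4 = e^(-2πi/4)

Computing each X[k]:
X[0] = -2
X[1] = 4i
X[2] = -2
X[3] = -4i

X = [-2, 4i, -2, -4i]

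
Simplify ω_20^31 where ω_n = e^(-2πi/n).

Since ω_20^20 = 1, powers reduce modulo 20.
31 mod 20 = 11
So ω_20^31 = ω_20^11 = e^(-2πi·11/20)

ω_20^31 = ω_20^11 = -0.9511+0.3090i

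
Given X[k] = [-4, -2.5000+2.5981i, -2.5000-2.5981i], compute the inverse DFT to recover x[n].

x[n] = (1/3) Σ(k=0 to 2) X[k] · e^(2πikn/3)

Computing each x[n]:
x[0] = -3
x[1] = -2
x[2] = 1

x = [-3, -2, 1]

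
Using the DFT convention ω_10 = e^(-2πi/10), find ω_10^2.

ω_10^2 = e^(-2πi·2/10)
= cos(-2π·2/10) + i·sin(-2π·2/10)
= cos(-4π/10) + i·sin(-4π/10)

ω_10^2 = cos(-4π/10) + i·sin(-4π/10) = 0.3090-0.9511i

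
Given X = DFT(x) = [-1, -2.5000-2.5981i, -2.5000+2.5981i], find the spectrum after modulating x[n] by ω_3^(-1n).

Modulation property: DFT(ω_3^(-1n)·x[n]) = X[(k-1) mod 3], so circularly shift X by 1 positions.

X[k-1] = [-2.5000+2.5981i, -1, -2.5000-2.5981i]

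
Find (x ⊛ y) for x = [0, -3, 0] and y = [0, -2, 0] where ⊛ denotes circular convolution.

(x ⊛ y)[n] = Σ(m=0 to 2) x[m] · y[(n-m) mod 3]

Computing each output sample:
(x ⊛ y)[0] = 0
(x ⊛ y)[1] = 0
(x ⊛ y)[2] = 6

x ⊛ y = [0, 0, 6]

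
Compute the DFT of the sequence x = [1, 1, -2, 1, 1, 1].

X[k] = Σ(n=0 to 5) x[n] · ω_6^(nk)
where ω_6 = e^(-2πi/6)

Computing each X[k]:
X[0] = 3
X[1] = 1.5000+2.5981i
X[2] = 1.5000-2.5981i
X[3] = -3
X[4] = 1.5000+2.5981i
X[5] = 1.5000-2.5981i

X = [3, 1.5000+2.5981i, 1.5000-2.5981i, -3, 1.5000+2.5981i, 1.5000-2.5981i]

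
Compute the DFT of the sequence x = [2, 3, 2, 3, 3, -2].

X[k] = Σ(n=0 to 5) x[n] · ω_6^(nk)
where ω_6 = e^(-2πi/6)

Computing each X[k]:
X[0] = 11
X[1] = -3.0000-3.4641i
X[2] = 2.0000-5.1962i
X[3] = 3
X[4] = 2.0000+5.1962i
X[5] = -3.0000+3.4641i

X = [11, -3.0000-3.4641i, 2.0000-5.1962i, 3, 2.0000+5.1962i, -3.0000+3.4641i]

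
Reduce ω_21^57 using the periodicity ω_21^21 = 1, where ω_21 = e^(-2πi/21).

Since ω_21^21 = 1, powers reduce modulo 21.
57 mod 21 = 15
So ω_21^57 = ω_21^15 = e^(-2πi·15/21)

ω_21^57 = ω_21^15 = -0.2225+0.9749i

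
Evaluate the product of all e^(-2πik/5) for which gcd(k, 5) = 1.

The primitive 5th roots of unity are ω_5^k for k coprime to 5: k ∈ {1, 2, 3, 4}
Their product equals the constant term of the cyclotomic polynomial Φ_5(x) up to sign.
For n ≥ 3, the product of all primitive nth roots of unity is 1. (For n=1 it is 1; for n=2 it is -1.)

1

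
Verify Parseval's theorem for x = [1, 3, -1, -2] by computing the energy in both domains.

Time domain:
Σ|x[n]|² = |1|² + |3|² + |-1|² + |-2|² = 15.0000

Frequency domain:
(1/4)Σ|X[k]|² = (1/4)(|1|² + |2-5i|² + |-1|² + |2+5i|²) = (1/4)·60.0000 = 15.0000

Both sides agree, confirming Parseval's theorem.

Σ|x[n]|² = (1/N)Σ|X[k]|² = 15.0000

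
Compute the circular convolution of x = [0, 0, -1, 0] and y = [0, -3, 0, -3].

(x ⊛ y)[n] = Σ(m=0 to 3) x[m] · y[(n-m) mod 4]

Computing each output sample:
(x ⊛ y)[0] = 0
(x ⊛ y)[1] = 3
(x ⊛ y)[2] = 0
(x ⊛ y)[3] = 3

x ⊛ y = [0, 3, 0, 3]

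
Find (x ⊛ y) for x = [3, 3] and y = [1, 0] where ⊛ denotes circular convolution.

(x ⊛ y)[n] = Σ(m=0 to 1) x[m] · y[(n-m) mod 2]

Computing each output sample:
(x ⊛ y)[0] = 3
(x ⊛ y)[1] = 3

x ⊛ y = [3, 3]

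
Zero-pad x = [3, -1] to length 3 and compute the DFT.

Original 2-point DFT: [2, 4]
Zero-padded 3-point DFT provides frequency interpolation.

DFT_3([x, 0, ...]) = [2, 3.5000+0.8660i, 3.5000-0.8660i]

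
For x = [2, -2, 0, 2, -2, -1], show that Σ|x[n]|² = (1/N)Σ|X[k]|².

Time domain:
Σ|x[n]|² = |2|² + |-2|² + |0|² + |2|² + |-2|² + |-1|² = 17.0000

Frequency domain:
(1/6)Σ|X[k]|² = (1/6)(|-1|² + |-0.5000-0.8660i|² + |6.5000+2.5981i|² + |1|² + |6.5000-2.5981i|² + |-0.5000+0.8660i|²) = (1/6)·102.0000 = 17.0000

Both sides agree, confirming Parseval's theorem.

Σ|x[n]|² = (1/N)Σ|X[k]|² = 17.0000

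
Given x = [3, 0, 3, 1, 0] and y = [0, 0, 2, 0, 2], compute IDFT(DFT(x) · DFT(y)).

(x ⊛ y)[n] = Σ(m=0 to 4) x[m] · y[(n-m) mod 5]

Computing each output sample:
(x ⊛ y)[0] = 2
(x ⊛ y)[1] = 6
(x ⊛ y)[2] = 8
(x ⊛ y)[3] = 0
(x ⊛ y)[4] = 12

x ⊛ y = [2, 6, 8, 0, 12]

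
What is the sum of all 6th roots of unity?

Sum of all nth roots of unity equals 0 for n > 1 (geometric series with r ≠ 1).

0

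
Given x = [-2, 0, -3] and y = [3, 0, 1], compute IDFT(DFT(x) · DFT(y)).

(x ⊛ y)[n] = Σ(m=0 to 2) x[m] · y[(n-m) mod 3]

Computing each output sample:
(x ⊛ y)[0] = -6
(x ⊛ y)[1] = -3
(x ⊛ y)[2] = -11

x ⊛ y = [-6, -3, -11]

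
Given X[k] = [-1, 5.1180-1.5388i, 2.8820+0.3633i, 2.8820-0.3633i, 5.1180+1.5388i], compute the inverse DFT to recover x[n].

x[n] = (1/5) Σ(k=0 to 4) X[k] · e^(2πikn/5)

Computing each x[n]:
x[0] = 3
x[1] = 0
x[2] = -1
x[3] = -2
x[4] = -1

x = [3, 0, -1, -2, -1]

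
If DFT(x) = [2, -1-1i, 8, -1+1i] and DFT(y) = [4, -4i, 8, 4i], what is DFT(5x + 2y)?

By linearity: DFT(5x + 2y) = 5·DFT(x) + 2·DFT(y)
= 5·[2, -1-1i, 8, -1+1i] + 2·[4, -4i, 8, 4i]

Computing element-wise:
Z[0] = 5·(2) + 2·(4) = 18
Z[1] = 5·(-1-1i) + 2·(-4i) = -5-13i
Z[2] = 5·(8) + 2·(8) = 56
Z[3] = 5·(-1+1i) + 2·(4i) = -5+13i

DFT(5x + 2y) = 5·X + 2·Y = [18, -5-13i, 56, -5+13i]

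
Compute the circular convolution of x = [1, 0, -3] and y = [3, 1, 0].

(x ⊛ y)[n] = Σ(m=0 to 2) x[m] · y[(n-m) mod 3]

Computing each output sample:
(x ⊛ y)[0] = 0
(x ⊛ y)[1] = 1
(x ⊛ y)[2] = -9

x ⊛ y = [0, 1, -9]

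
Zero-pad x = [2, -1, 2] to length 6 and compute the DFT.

Original 3-point DFT: [3, 1.5000+2.5981i, 1.5000-2.5981i]
Zero-padded 6-point DFT provides frequency interpolation.

DFT_6([x, 0, ...]) = [3, 0.5000-0.8660i, 1.5000+2.5981i, 5, 1.5000-2.5981i, 0.5000+0.8660i]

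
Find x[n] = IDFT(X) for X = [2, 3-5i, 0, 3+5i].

x[n] = (1/4) Σ(k=0 to 3) X[k] · e^(2πikn/4)

Computing each x[n]:
x[0] = 2
x[1] = 3
x[2] = -1
x[3] = -2

x = [2, 3, -1, -2]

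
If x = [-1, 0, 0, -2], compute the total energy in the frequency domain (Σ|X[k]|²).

Parseval: Σ|x[n]|² = (1/N)Σ|X[k]|², so Σ|X[k]|² = N·Σ|x[n]|² = 4·5.0000

Σ|X[k]|² = N·Σ|x[n]|² = 4·5.0000 = 20.0000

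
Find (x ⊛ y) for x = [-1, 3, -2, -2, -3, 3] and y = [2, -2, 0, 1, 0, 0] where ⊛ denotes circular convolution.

(x ⊛ y)[n] = Σ(m=0 to 5) x[m] · y[(n-m) mod 6]

Computing each output sample:
(x ⊛ y)[0] = -10
(x ⊛ y)[1] = 5
(x ⊛ y)[2] = -7
(x ⊛ y)[3] = -1
(x ⊛ y)[4] = 1
(x ⊛ y)[5] = 10

x ⊛ y = [-10, 5, -7, -1, 1, 10]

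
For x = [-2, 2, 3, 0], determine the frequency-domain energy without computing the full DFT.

Parseval: Σ|x[n]|² = (1/N)Σ|X[k]|², so Σ|X[k]|² = N·Σ|x[n]|² = 4·17.0000

Σ|X[k]|² = N·Σ|x[n]|² = 4·17.0000 = 68.0000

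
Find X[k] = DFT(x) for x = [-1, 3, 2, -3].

X[k] = Σ(n=0 to 3) x[n] · ω_4^(nk)
where ω_4 = e^(-2πi/4)

Computing each X[k]:
X[0] = 1
X[1] = -3-6i
X[2] = 1
X[3] = -3+6i

X = [1, -3-6i, 1, -3+6i]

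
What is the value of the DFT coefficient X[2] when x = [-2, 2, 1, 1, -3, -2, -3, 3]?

X[2] = Σ(n=0 to 7) x[n] · ω_8^(2n) where ω_8 = e^(-2πi/8)
= (-2)·ω_8^0 + (2)·ω_8^2 + (1)·ω_8^4 + (1)·ω_8^6 + (-3)·ω_8^8 + (-2)·ω_8^10 + (-3)·ω_8^12 + (3)·ω_8^14

X[2] = -3+4i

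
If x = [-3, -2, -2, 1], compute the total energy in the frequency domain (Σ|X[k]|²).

Parseval: Σ|x[n]|² = (1/N)Σ|X[k]|², so Σ|X[k]|² = N·Σ|x[n]|² = 4·18.0000

Σ|X[k]|² = N·Σ|x[n]|² = 4·18.0000 = 72.0000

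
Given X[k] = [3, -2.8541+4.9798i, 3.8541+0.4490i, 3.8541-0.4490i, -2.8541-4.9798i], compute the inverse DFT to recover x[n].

x[n] = (1/5) Σ(k=0 to 4) X[k] · e^(2πikn/5)

Computing each x[n]:
x[0] = 1
x[1] = -3
x[2] = 1
x[3] = 3
x[4] = 1

x = [1, -3, 1, 3, 1]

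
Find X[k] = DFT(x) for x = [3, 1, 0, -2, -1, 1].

X[k] = Σ(n=0 to 5) x[n] · ω_6^(nk)
where ω_6 = e^(-2πi/6)

Computing each X[k]:
X[0] = 2
X[1] = 6.5000-0.8660i
X[2] = 0.5000+0.8660i
X[3] = 2
X[4] = 0.5000-0.8660i
X[5] = 6.5000+0.8660i

X = [2, 6.5000-0.8660i, 0.5000+0.8660i, 2, 0.5000-0.8660i, 6.5000+0.8660i]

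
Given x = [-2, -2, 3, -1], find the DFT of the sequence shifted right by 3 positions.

Time shift by 3: X_shifted[k] = ω_4^(3k) · X[k]
Shifted x = [-2, 3, -1, -2]

DFT(x[n-3]) = [-2, -1-5i, -4, -1+5i]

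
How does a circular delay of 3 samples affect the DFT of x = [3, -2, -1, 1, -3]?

Time shift by 3: X_shifted[k] = ω_5^(3k) · X[k]
Shifted x = [-1, 1, -3, 3, -2]

DFT(x[n-3]) = [-2, -1.3090+0.6735i, -0.1910-7.4697i, -0.1910+7.4697i, -1.3090-0.6735i]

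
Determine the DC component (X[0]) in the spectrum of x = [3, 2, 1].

X[0] = Σ(n=0 to 2) x[n] · ω_3^0 = Σ x[n]
= (3) + (2) + (1)

X[0] = 6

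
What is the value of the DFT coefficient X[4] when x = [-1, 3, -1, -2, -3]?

X[4] = Σ(n=0 to 4) x[n] · ω_5^(4n) where ω_5 = e^(-2πi/5)
= (-1)·ω_5^0 + (3)·ω_5^4 + (-1)·ω_5^8 + (-2)·ω_5^12 + (-3)·ω_5^16

X[4] = 1.4271+6.2941i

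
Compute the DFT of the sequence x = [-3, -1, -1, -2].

X[k] = Σ(n=0 to 3) x[n] · ω_4^(nk)
where ω_4 = e^(-2πi/4)

Computing each X[k]:
X[0] = -7
X[1] = -2-1i
X[2] = -1
X[3] = -2+1i

X = [-7, -2-1i, -1, -2+1i]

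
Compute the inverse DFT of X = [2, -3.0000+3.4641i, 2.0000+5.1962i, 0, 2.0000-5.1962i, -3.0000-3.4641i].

x[n] = (1/6) Σ(k=0 to 5) X[k] · e^(2πikn/6)

Computing each x[n]:
x[0] = 0
x[1] = -3
x[2] = 1
x[3] = 2
x[4] = 0
x[5] = 2

x = [0, -3, 1, 2, 0, 2]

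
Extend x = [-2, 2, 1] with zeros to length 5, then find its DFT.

Original 3-point DFT: [1, -3.5000-0.8660i, -3.5000+0.8660i]
Zero-padded 5-point DFT provides frequency interpolation.

DFT_5([x, 0, ...]) = [1, -2.1910-2.4899i, -3.3090-0.2245i, -3.3090+0.2245i, -2.1910+2.4899i]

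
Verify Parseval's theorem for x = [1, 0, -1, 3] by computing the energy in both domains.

Time domain:
Σ|x[n]|² = |1|² + |0|² + |-1|² + |3|² = 11.0000

Frequency domain:
(1/4)Σ|X[k]|² = (1/4)(|3|² + |2+3i|² + |-3|² + |2-3i|²) = (1/4)·44.0000 = 11.0000

Both sides agree, confirming Parseval's theorem.

Σ|x[n]|² = (1/N)Σ|X[k]|² = 11.0000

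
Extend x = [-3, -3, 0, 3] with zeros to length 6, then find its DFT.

Original 4-point DFT: [-3, -3+6i, -3, -3-6i]
Zero-padded 6-point DFT provides frequency interpolation.

DFT_6([x, 0, ...]) = [-3, -7.5000+2.5981i, 1.5000+2.5981i, -3, 1.5000-2.5981i, -7.5000-2.5981i]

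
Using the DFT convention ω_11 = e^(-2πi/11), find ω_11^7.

ω_11^7 = e^(-2πi·7/11)
= cos(-2π·7/11) + i·sin(-2π·7/11)
= cos(-14π/11) + i·sin(-14π/11)

ω_11^7 = cos(-14π/11) + i·sin(-14π/11) = -0.6549+0.7557i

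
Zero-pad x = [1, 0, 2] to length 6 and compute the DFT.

Original 3-point DFT: [3, 1.7321i, -1.7321i]
Zero-padded 6-point DFT provides frequency interpolation.

DFT_6([x, 0, ...]) = [3, -1.7321i, 1.7321i, 3, -1.7321i, 1.7321i]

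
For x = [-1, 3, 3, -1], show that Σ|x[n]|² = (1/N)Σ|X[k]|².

Time domain:
Σ|x[n]|² = |-1|² + |3|² + |3|² + |-1|² = 20.0000

Frequency domain:
(1/4)Σ|X[k]|² = (1/4)(|4|² + |-4-4i|² + |0|² + |-4+4i|²) = (1/4)·80.0000 = 20.0000

Both sides agree, confirming Parseval's theorem.

Σ|x[n]|² = (1/N)Σ|X[k]|² = 20.0000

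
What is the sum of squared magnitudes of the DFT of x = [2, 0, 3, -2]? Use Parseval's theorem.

Parseval: Σ|x[n]|² = (1/N)Σ|X[k]|², so Σ|X[k]|² = N·Σ|x[n]|² = 4·17.0000

Σ|X[k]|² = N·Σ|x[n]|² = 4·17.0000 = 68.0000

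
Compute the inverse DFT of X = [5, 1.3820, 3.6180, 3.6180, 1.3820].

x[n] = (1/5) Σ(k=0 to 4) X[k] · e^(2πikn/5)

Computing each x[n]:
x[0] = 3
x[1] = 0
x[2] = 1
x[3] = 1
x[4] = 0

x = [3, 0, 1, 1, 0]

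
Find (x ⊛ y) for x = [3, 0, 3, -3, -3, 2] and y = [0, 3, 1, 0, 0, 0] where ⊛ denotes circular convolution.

(x ⊛ y)[n] = Σ(m=0 to 5) x[m] · y[(n-m) mod 6]

Computing each output sample:
(x ⊛ y)[0] = 3
(x ⊛ y)[1] = 11
(x ⊛ y)[2] = 3
(x ⊛ y)[3] = 9
(x ⊛ y)[4] = -6
(x ⊛ y)[5] = -12

x ⊛ y = [3, 11, 3, 9, -6, -12]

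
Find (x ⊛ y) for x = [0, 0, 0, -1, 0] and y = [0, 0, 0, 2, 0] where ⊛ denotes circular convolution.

(x ⊛ y)[n] = Σ(m=0 to 4) x[m] · y[(n-m) mod 5]

Computing each output sample:
(x ⊛ y)[0] = 0
(x ⊛ y)[1] = -2
(x ⊛ y)[2] = 0
(x ⊛ y)[3] = 0
(x ⊛ y)[4] = 0

x ⊛ y = [0, -2, 0, 0, 0]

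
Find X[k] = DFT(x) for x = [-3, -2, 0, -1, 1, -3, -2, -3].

X[k] = Σ(n=0 to 7) x[n] · ω_8^(nk)
where ω_8 = e^(-2πi/8)

Computing each X[k]:
X[0] = -13
X[1] = -4.7071-4.1213i
X[2] = 1i
X[3] = -3.2929-0.1213i
X[4] = 5
X[5] = -3.2929+0.1213i
X[6] = -1i
X[7] = -4.7071+4.1213i

X = [-13, -4.7071-4.1213i, 1i, -3.2929-0.1213i, 5, -3.2929+0.1213i, -1i, -4.7071+4.1213i]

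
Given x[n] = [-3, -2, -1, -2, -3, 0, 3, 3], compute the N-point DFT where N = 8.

X[k] = Σ(n=0 to 7) x[n] · ω_8^(nk)
where ω_8 = e^(-2πi/8)

Computing each X[k]:
X[0] = -5
X[1] = 2.1213+8.9497i
X[2] = -8+3i
X[3] = -2.1213+0.9497i
X[4] = -3
X[5] = -2.1213-0.9497i
X[6] = -8-3i
X[7] = 2.1213-8.9497i

X = [-5, 2.1213+8.9497i, -8+3i, -2.1213+0.9497i, -3, -2.1213-0.9497i, -8-3i, 2.1213-8.9497i]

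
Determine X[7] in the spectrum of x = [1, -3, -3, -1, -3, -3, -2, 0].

X[7] = Σ(n=0 to 7) x[n] · ω_8^(7n) where ω_8 = e^(-2πi/8)
= (1)·ω_8^0 + (-3)·ω_8^7 + (-3)·ω_8^14 + (-1)·ω_8^21 + (-3)·ω_8^28 + (-3)·ω_8^35 + (-2)·ω_8^42 + (0)·ω_8^49

X[7] = 4.7071-1.7071i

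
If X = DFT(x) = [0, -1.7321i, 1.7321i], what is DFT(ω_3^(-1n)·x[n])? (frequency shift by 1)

Modulation property: DFT(ω_3^(-1n)·x[n]) = X[(k-1) mod 3], so circularly shift X by 1 positions.

X[k-1] = [1.7321i, 0, -1.7321i]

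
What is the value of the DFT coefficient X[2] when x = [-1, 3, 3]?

X[2] = Σ(n=0 to 2) x[n] · ω_3^(2n) where ω_3 = e^(-2πi/3)
= (-1)·ω_3^0 + (3)·ω_3^2 + (3)·ω_3^4

X[2] = -4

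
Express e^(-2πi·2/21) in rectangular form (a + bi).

ω_21^2 = e^(-2πi·2/21)
= cos(-2π·2/21) + i·sin(-2π·2/21)
= cos(-4π/21) + i·sin(-4π/21)

ω_21^2 = cos(-4π/21) + i·sin(-4π/21) = 0.8262-0.5633i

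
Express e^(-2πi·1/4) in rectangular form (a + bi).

ω_4^1 = e^(-2πi·1/4)
= cos(-2π·1/4) + i·sin(-2π·1/4)
= cos(-2π/4) + i·sin(-2π/4)

ω_4^1 = cos(-2π/4) + i·sin(-2π/4) = -1i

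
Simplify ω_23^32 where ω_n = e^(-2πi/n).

Since ω_23^23 = 1, powers reduce modulo 23.
32 mod 23 = 9
So ω_23^32 = ω_23^9 = e^(-2πi·9/23)

ω_23^32 = ω_23^9 = -0.7757-0.6311i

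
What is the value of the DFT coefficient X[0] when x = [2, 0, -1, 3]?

X[0] = Σ(n=0 to 3) x[n] · ω_4^0 = Σ x[n]
= (2) + (0) + (-1) + (3)

X[0] = 4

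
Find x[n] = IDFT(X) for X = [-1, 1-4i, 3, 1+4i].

x[n] = (1/4) Σ(k=0 to 3) X[k] · e^(2πikn/4)

Computing each x[n]:
x[0] = 1
x[1] = 1
x[2] = 0
x[3] = -3

x = [1, 1, 0, -3]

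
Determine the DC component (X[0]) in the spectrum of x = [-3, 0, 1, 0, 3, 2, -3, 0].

X[0] = Σ(n=0 to 7) x[n] · ω_8^0 = Σ x[n]
= (-3) + (0) + (1) + (0) + (3) + (2) + (-3) + (0)

X[0] = 0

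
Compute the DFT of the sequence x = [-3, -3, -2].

X[k] = Σ(n=0 to 2) x[n] · ω_3^(nk)
where ω_3 = e^(-2πi/3)

Computing each X[k]:
X[0] = -8
X[1] = -0.5000+0.8660i
X[2] = -0.5000-0.8660i

X = [-8, -0.5000+0.8660i, -0.5000-0.8660i]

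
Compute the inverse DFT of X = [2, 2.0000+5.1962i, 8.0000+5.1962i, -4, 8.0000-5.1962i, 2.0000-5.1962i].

x[n] = (1/6) Σ(k=0 to 5) X[k] · e^(2πikn/6)

Computing each x[n]:
x[0] = 3
x[1] = -3
x[2] = -2
x[3] = 3
x[4] = -2
x[5] = 3

x = [3, -3, -2, 3, -2, 3]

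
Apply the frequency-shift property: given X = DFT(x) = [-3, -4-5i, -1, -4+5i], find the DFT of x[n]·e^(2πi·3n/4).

Modulation property: DFT(ω_4^(-3n)·x[n]) = X[(k-3) mod 4], so circularly shift X by 3 positions.

X[k-3] = [-4-5i, -1, -4+5i, -3]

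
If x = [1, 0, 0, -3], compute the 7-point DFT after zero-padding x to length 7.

Original 4-point DFT: [-2, 1-3i, 4, 1+3i]
Zero-padded 7-point DFT provides frequency interpolation.

DFT_7([x, 0, ...]) = [-2, 3.7029+1.3017i, -0.8705-2.3455i, 1.6676+2.9248i, 1.6676-2.9248i, -0.8705+2.3455i, 3.7029-1.3017i]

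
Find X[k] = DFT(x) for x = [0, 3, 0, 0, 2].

X[k] = Σ(n=0 to 4) x[n] · ω_5^(nk)
where ω_5 = e^(-2πi/5)

Computing each X[k]:
X[0] = 5
X[1] = 1.5451-0.9511i
X[2] = -4.0451-0.5878i
X[3] = -4.0451+0.5878i
X[4] = 1.5451+0.9511i

X = [5, 1.5451-0.9511i, -4.0451-0.5878i, -4.0451+0.5878i, 1.5451+0.9511i]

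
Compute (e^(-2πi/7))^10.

Since ω_7^7 = 1, powers reduce modulo 7.
10 mod 7 = 3
So ω_7^10 = ω_7^3 = e^(-2πi·3/7)

ω_7^10 = ω_7^3 = -0.9010-0.4339i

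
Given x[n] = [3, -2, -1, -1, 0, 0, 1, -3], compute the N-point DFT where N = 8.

X[k] = Σ(n=0 to 7) x[n] · ω_8^(nk)
where ω_8 = e^(-2πi/8)

Computing each X[k]:
X[0] = -3
X[1] = 0.1716+2.0000i
X[2] = 3-2i
X[3] = 5.8284-2.0000i
X[4] = 9
X[5] = 5.8284+2.0000i
X[6] = 3+2i
X[7] = 0.1716-2.0000i

X = [-3, 0.1716+2.0000i, 3-2i, 5.8284-2.0000i, 9, 5.8284+2.0000i, 3+2i, 0.1716-2.0000i]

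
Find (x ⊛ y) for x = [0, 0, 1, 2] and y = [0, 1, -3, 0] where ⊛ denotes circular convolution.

(x ⊛ y)[n] = Σ(m=0 to 3) x[m] · y[(n-m) mod 4]

Computing each output sample:
(x ⊛ y)[0] = -1
(x ⊛ y)[1] = -6
(x ⊛ y)[2] = 0
(x ⊛ y)[3] = 1

x ⊛ y = [-1, -6, 0, 1]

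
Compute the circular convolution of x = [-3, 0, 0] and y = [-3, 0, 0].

(x ⊛ y)[n] = Σ(m=0 to 2) x[m] · y[(n-m) mod 3]

Computing each output sample:
(x ⊛ y)[0] = 9
(x ⊛ y)[1] = 0
(x ⊛ y)[2] = 0

x ⊛ y = [9, 0, 0]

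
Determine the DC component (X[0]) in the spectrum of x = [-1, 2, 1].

X[0] = Σ(n=0 to 2) x[n] · ω_3^0 = Σ x[n]
= (-1) + (2) + (1)

X[0] = 2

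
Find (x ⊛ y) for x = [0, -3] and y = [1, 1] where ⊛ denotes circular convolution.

(x ⊛ y)[n] = Σ(m=0 to 1) x[m] · y[(n-m) mod 2]

Computing each output sample:
(x ⊛ y)[0] = -3
(x ⊛ y)[1] = -3

x ⊛ y = [-3, -3]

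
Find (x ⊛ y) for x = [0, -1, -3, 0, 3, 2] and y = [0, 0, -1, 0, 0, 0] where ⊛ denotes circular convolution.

(x ⊛ y)[n] = Σ(m=0 to 5) x[m] · y[(n-m) mod 6]

Computing each output sample:
(x ⊛ y)[0] = -3
(x ⊛ y)[1] = -2
(x ⊛ y)[2] = 0
(x ⊛ y)[3] = 1
(x ⊛ y)[4] = 3
(x ⊛ y)[5] = 0

x ⊛ y = [-3, -2, 0, 1, 3, 0]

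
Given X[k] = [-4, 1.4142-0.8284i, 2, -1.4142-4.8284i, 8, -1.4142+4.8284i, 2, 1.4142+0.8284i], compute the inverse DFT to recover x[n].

x[n] = (1/8) Σ(k=0 to 7) X[k] · e^(2πikn/8)

Computing each x[n]:
x[0] = 1
x[1] = 0
x[2] = -1
x[3] = -1
x[4] = 1
x[5] = -3
x[6] = 1
x[7] = -2

x = [1, 0, -1, -1, 1, -3, 1, -2]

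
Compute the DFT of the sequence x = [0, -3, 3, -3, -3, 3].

X[k] = Σ(n=0 to 5) x[n] · ω_6^(nk)
where ω_6 = e^(-2πi/6)

Computing each X[k]:
X[0] = -3
X[1] = 3
X[2] = -3.0000+10.3923i
X[3] = 3
X[4] = -3.0000-10.3923i
X[5] = 3

X = [-3, 3, -3.0000+10.3923i, 3, -3.0000-10.3923i, 3]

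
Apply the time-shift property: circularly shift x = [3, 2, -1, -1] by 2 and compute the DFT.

Time shift by 2: X_shifted[k] = ω_4^(2k) · X[k]
Shifted x = [-1, -1, 3, 2]

DFT(x[n-2]) = [3, -4+3i, 1, -4-3i]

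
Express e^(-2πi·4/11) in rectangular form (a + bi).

ω_11^4 = e^(-2πi·4/11)
= cos(-2π·4/11) + i·sin(-2π·4/11)
= cos(-8π/11) + i·sin(-8π/11)

ω_11^4 = cos(-8π/11) + i·sin(-8π/11) = -0.6549-0.7557i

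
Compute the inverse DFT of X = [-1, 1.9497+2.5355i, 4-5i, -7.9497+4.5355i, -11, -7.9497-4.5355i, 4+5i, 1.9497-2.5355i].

x[n] = (1/8) Σ(k=0 to 7) X[k] · e^(2πikn/8)

Computing each x[n]:
x[0] = -2
x[1] = 3
x[2] = -2
x[3] = -3
x[4] = 1
x[5] = 2
x[6] = -3
x[7] = 3

x = [-2, 3, -2, -3, 1, 2, -3, 3]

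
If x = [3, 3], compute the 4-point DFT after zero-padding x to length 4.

Original 2-point DFT: [6, 0]
Zero-padded 4-point DFT provides frequency interpolation.

DFT_4([x, 0, ...]) = [6, 3-3i, 0, 3+3i]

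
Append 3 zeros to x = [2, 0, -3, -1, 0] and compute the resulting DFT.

Original 5-point DFT: [-2, 5.2361+1.1756i, 0.7639-1.9021i, 0.7639+1.9021i, 5.2361-1.1756i]
Zero-padded 8-point DFT provides frequency interpolation.

DFT_8([x, 0, ...]) = [-2, 2.7071+3.7071i, 5-1i, 1.2929-2.2929i, 0, 1.2929+2.2929i, 5+1i, 2.7071-3.7071i]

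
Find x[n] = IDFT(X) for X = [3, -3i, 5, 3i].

x[n] = (1/4) Σ(k=0 to 3) X[k] · e^(2πikn/4)

Computing each x[n]:
x[0] = 2
x[1] = 1
x[2] = 2
x[3] = -2

x = [2, 1, 2, -2]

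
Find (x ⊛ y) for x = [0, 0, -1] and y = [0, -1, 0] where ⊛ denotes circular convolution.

(x ⊛ y)[n] = Σ(m=0 to 2) x[m] · y[(n-m) mod 3]

Computing each output sample:
(x ⊛ y)[0] = 1
(x ⊛ y)[1] = 0
(x ⊛ y)[2] = 0

x ⊛ y = [1, 0, 0]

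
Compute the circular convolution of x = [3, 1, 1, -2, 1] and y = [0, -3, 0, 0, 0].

(x ⊛ y)[n] = Σ(m=0 to 4) x[m] · y[(n-m) mod 5]

Computing each output sample:
(x ⊛ y)[0] = -3
(x ⊛ y)[1] = -9
(x ⊛ y)[2] = -3
(x ⊛ y)[3] = -3
(x ⊛ y)[4] = 6

x ⊛ y = [-3, -9, -3, -3, 6]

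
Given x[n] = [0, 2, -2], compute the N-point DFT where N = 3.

X[k] = Σ(n=0 to 2) x[n] · ω_3^(nk)
where ω_3 = e^(-2πi/3)

Computing each X[k]:
X[0] = 0
X[1] = -3.4641i
X[2] = 3.4641i

X = [0, -3.4641i, 3.4641i]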